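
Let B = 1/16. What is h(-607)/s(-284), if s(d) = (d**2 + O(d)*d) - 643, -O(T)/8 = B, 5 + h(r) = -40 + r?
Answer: -652/80155 ≈ -0.0081342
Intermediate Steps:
h(r) = -45 + r (h(r) = -5 + (-40 + r) = -45 + r)
B = 1/16 ≈ 0.062500
O(T) = -1/2 (O(T) = -8*1/16 = -1/2)
s(d) = -643 + d**2 - d/2 (s(d) = (d**2 - d/2) - 643 = -643 + d**2 - d/2)
h(-607)/s(-284) = (-45 - 607)/(-643 + (-284)**2 - 1/2*(-284)) = -652/(-643 + 80656 + 142) = -652/80155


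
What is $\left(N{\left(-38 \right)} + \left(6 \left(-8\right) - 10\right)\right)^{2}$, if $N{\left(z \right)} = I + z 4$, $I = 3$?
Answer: $42849$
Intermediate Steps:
$N{\left(z \right)} = 3 + 4 z$ ($N{\left(z \right)} = 3 + z 4 = 3 + 4 z$)
$\left(N{\left(-38 \right)} + \left(6 \left(-8\right) - 10\right)\right)^{2} = \left(\left(3 + 4 \left(-38\right)\right) + \left(6 \left(-8\right) - 10\right)\right)^{2} = \left(\left(3 - 152\right) - 58\right)^{2} = \left(-149 - 58\right)^{2} = \left(-207\right)^{2} = 42849$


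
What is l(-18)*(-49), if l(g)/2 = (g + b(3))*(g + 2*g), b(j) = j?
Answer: -79380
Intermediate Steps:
l(g) = 6*g*(3 + g) (l(g) = 2*((g + 3)*(g + 2*g)) = 2*((3 + g)*(3*g)) = 2*(3*g*(3 + g)) = 6*g*(3 + g))
l(-18)*(-49) = (6*(-18)*(3 - 18))*(-49) = (6*(-18)*(-15))*(-49) = 1620*(-49) = -79380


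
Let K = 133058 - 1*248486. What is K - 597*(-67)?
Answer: -75429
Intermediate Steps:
K = -115428 (K = 133058 - 248486 = -115428)
K - 597*(-67) = -115428 - 597*(-67) = -115428 + 39999 = -75429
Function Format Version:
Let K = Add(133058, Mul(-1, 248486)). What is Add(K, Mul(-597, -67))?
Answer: -75429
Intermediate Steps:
K = -115428 (K = Add(133058, -248486) = -115428)
Add(K, Mul(-597, -67)) = Add(-115428, Mul(-597, -67)) = Add(-115428, 39999) = -75429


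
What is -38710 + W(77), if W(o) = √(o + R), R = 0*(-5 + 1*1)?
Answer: -38710 + √77 ≈ -38701.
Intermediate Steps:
R = 0 (R = 0*(-5 + 1) = 0*(-4) = 0)
W(o) = √o (W(o) = √(o + 0) = √o)
-38710 + W(77) = -38710 + √77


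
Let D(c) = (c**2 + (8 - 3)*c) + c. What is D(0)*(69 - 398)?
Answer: 0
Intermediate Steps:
D(c) = c**2 + 6*c (D(c) = (c**2 + 5*c) + c = c**2 + 6*c)
D(0)*(69 - 398) = (0*(6 + 0))*(69 - 398) = (0*6)*(-329) = 0*(-329) = 0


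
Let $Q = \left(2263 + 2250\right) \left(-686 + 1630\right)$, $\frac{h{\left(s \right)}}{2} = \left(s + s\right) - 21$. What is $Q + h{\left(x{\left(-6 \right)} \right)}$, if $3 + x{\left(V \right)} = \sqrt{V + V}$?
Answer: $4260218 + 8 i \sqrt{3} \approx 4.2602 \cdot 10^{6} + 13.856 i$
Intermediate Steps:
$x{\left(V \right)} = -3 + \sqrt{2} \sqrt{V}$ ($x{\left(V \right)} = -3 + \sqrt{V + V} = -3 + \sqrt{2 V} = -3 + \sqrt{2} \sqrt{V}$)
$h{\left(s \right)} = -42 + 4 s$ ($h{\left(s \right)} = 2 \left(\left(s + s\right) - 21\right) = 2 \left(2 s - 21\right) = 2 \left(-21 + 2 s\right) = -42 + 4 s$)
$Q = 4260272$ ($Q = 4513 \cdot 944 = 4260272$)
$Q + h{\left(x{\left(-6 \right)} \right)} = 4260272 - \left(42 - 4 \left(-3 + \sqrt{2} \sqrt{-6}\right)\right) = 4260272 - \left(42 - 4 \left(-3 + \sqrt{2} i \sqrt{6}\right)\right) = 4260272 - \left(42 - 4 \left(-3 + 2 i \sqrt{3}\right)\right) = 4260272 - \left(54 - 8 i \sqrt{3}\right) = 4260218 + 8 i \sqrt{3}$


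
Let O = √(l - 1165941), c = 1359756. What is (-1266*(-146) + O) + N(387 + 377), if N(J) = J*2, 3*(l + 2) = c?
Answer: 186364 + I*√712691 ≈ 1.8636e+5 + 844.21*I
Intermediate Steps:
l = 453250 (l = -2 + (⅓)*1359756 = -2 + 453252 = 453250)
O = I*√712691 (O = √(453250 - 1165941) = √(-712691) = I*√712691 ≈ 844.21*I)
N(J) = 2*J
(-1266*(-146) + O) + N(387 + 377) = (-1266*(-146) + I*√712691) + 2*(387 + 377) = (184836 + I*√712691) + 2*764 = (184836 + I*√712691) + 1528 = 186364 + I*√712691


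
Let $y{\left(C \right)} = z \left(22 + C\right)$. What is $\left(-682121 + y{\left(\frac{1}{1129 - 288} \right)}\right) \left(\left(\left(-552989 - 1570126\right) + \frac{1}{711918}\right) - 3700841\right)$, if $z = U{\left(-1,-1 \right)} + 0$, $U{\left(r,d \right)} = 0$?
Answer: $\frac{2828195839059994447}{711918} \approx 3.9726 \cdot 10^{12}$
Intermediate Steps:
$z = 0$ ($z = 0 + 0 = 0$)
$y{\left(C \right)} = 0$ ($y{\left(C \right)} = 0 \left(22 + C\right) = 0$)
$\left(-682121 + y{\left(\frac{1}{1129 - 288} \right)}\right) \left(\left(\left(-552989 - 1570126\right) + \frac{1}{711918}\right) - 3700841\right) = \left(-682121 + 0\right) \left(\left(\left(-552989 - 1570126\right) + \frac{1}{711918}\right) - 3700841\right) = - 682121 \left(\left(-2123115 + \frac{1}{711918}\right) - 3700841\right) = - 682121 \left(- \frac{1511483784569}{711918} - 3700841\right) = \left(-682121\right) \left(- \frac{4146179107607}{711918}\right) = \frac{2828195839059994447}{711918}$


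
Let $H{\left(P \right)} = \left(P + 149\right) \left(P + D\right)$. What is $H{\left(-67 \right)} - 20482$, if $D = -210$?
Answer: $-43196$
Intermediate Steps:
$H{\left(P \right)} = \left(-210 + P\right) \left(149 + P\right)$ ($H{\left(P \right)} = \left(P + 149\right) \left(P - 210\right) = \left(149 + P\right) \left(-210 + P\right) = \left(-210 + P\right) \left(149 + P\right)$)
$H{\left(-67 \right)} - 20482 = \left(-31290 + \left(-67\right)^{2} - -4087\right) - 20482 = \left(-31290 + 4489 + 4087\right) - 20482 = -22714 - 20482 = -43196$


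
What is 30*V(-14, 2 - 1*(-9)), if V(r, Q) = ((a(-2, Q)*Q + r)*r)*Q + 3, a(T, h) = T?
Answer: 166410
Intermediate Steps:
V(r, Q) = 3 + Q*r*(r - 2*Q) (V(r, Q) = ((-2*Q + r)*r)*Q + 3 = ((r - 2*Q)*r)*Q + 3 = (r*(r - 2*Q))*Q + 3 = Q*r*(r - 2*Q) + 3 = 3 + Q*r*(r - 2*Q))
30*V(-14, 2 - 1*(-9)) = 30*(3 + (2 - 1*(-9))*(-14)² - 2*(-14)*(2 - 1*(-9))²) = 30*(3 + (2 + 9)*196 - 2*(-14)*(2 + 9)²) = 30*(3 + 11*196 - 2*(-14)*11²) = 30*(3 + 2156 - 2*(-14)*121) = 30*(3 + 2156 + 3388) = 30*5547 = 166410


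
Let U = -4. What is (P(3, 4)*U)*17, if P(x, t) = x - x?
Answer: 0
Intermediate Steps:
P(x, t) = 0
(P(3, 4)*U)*17 = (0*(-4))*17 = 0*17 = 0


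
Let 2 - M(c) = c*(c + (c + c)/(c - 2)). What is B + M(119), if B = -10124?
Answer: -2869433/117 ≈ -24525.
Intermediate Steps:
M(c) = 2 - c*(c + 2*c/(-2 + c)) (M(c) = 2 - c*(c + (c + c)/(c - 2)) = 2 - c*(c + (2*c)/(-2 + c)) = 2 - c*(c + 2*c/(-2 + c)))
B + M(119) = -10124 + (-4 - 1*119**3 + 2*119)/(-2 + 119) = -10124 + (-4 - 1*1685159 + 238)/117 = -10124 + (-4 - 1685159 + 238)/117 = -10124 + (1/117)*(-1684925) = -10124 - 1684925/117 = -2869433/117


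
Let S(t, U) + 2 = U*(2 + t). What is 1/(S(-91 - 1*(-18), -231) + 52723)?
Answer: 1/69122 ≈ 1.4467e-5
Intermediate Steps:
S(t, U) = -2 + U*(2 + t)
1/(S(-91 - 1*(-18), -231) + 52723) = 1/((-2 + 2*(-231) - 231*(-91 - 1*(-18))) + 52723) = 1/((-2 - 462 - 231*(-91 + 18)) + 52723) = 1/((-2 - 462 - 231*(-73)) + 52723) = 1/((-2 - 462 + 16863) + 52723) = 1/(16399 + 52723) = 1/69122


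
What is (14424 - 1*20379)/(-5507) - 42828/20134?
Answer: -57977913/55438969 ≈ -1.0458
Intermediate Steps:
(14424 - 1*20379)/(-5507) - 42828/20134 = (14424 - 20379)*(-1/5507) - 42828*1/20134 = -5955*(-1/5507) - 21414/10067 = 5955/5507 - 21414/10067 = -57977913/55438969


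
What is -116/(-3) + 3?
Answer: 125/3 ≈ 41.667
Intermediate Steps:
-116/(-3) + 3 = -116*(-⅓) + 3 = 116/3 + 3 = 125/3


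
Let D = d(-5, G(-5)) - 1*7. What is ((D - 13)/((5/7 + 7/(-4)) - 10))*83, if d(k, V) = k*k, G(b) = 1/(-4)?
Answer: -11620/309 ≈ -37.605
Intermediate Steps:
G(b) = -1/4
d(k, V) = k**2
D = 18 (D = (-5)**2 - 1*7 = 25 - 7 = 18)
((D - 13)/((5/7 + 7/(-4)) - 10))*83 = ((18 - 13)/((5/7 + 7/(-4)) - 10))*83 = (5/((5*(1/7) + 7*(-1/4)) - 10))*83 = (5/((5/7 - 7/4) - 10))*83 = (5/(-29/28 - 10))*83 = (5/(-309/28))*83 = (5*(-28/309))*83 = -140/309*83 = -11620/309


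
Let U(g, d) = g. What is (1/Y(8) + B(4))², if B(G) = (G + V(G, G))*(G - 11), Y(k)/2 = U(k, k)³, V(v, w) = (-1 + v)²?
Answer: 8683071489/1048576 ≈ 8280.8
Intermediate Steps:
Y(k) = 2*k³
B(G) = (-11 + G)*(G + (-1 + G)²) (B(G) = (G + (-1 + G)²)*(G - 11) = (G + (-1 + G)²)*(-11 + G) = (-11 + G)*(G + (-1 + G)²))
(1/Y(8) + B(4))² = (1/(2*8³) + (-11 + 4³ - 12*4² + 12*4))² = (1/(2*512) + (-11 + 64 - 12*16 + 48))² = (1/1024 + (-11 + 64 - 192 + 48))² = (1/1024 - 91)² = (-93183/1024)² = 8683071489/1048576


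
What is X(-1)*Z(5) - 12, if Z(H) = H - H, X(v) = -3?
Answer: -12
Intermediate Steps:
Z(H) = 0
X(-1)*Z(5) - 12 = -3*0 - 12 = 0 - 12 = -12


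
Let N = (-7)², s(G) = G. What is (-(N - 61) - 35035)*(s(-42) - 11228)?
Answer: 394709210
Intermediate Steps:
N = 49
(-(N - 61) - 35035)*(s(-42) - 11228) = (-(49 - 61) - 35035)*(-42 - 11228) = (-1*(-12) - 35035)*(-11270) = (12 - 35035)*(-11270) = -35023*(-11270) = 394709210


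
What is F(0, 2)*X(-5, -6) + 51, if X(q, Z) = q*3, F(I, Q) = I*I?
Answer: 51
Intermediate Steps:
F(I, Q) = I²
X(q, Z) = 3*q
F(0, 2)*X(-5, -6) + 51 = 0²*(3*(-5)) + 51 = 0*(-15) + 51 = 0 + 51 = 51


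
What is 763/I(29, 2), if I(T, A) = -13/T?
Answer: -22127/13 ≈ -1702.1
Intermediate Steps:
763/I(29, 2) = 763/(-13/29) = -29/13*763 = -22127/13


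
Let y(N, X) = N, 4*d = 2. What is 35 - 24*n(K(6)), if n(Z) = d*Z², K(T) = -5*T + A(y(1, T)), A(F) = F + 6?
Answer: -6313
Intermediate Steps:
d = ½ (d = (¼)*2 = ½ ≈ 0.50000)
A(F) = 6 + F
K(T) = 7 - 5*T (K(T) = -5*T + (6 + 1) = -5*T + 7 = 7 - 5*T)
n(Z) = Z²/2
35 - 24*n(K(6)) = 35 - 12*(7 - 5*6)² = 35 - 12*(7 - 30)² = 35 - 12*(-23)² = 35 - 12*529 = 35 - 24*529/2 = 35 - 6348 = -6313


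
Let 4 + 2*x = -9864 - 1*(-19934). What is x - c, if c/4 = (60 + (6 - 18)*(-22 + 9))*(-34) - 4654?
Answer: 53025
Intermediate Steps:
x = 5033 (x = -2 + (-9864 - 1*(-19934))/2 = -2 + (-9864 + 19934)/2 = -2 + (1/2)*10070 = -2 + 5035 = 5033)
c = -47992 (c = 4*((60 + (6 - 18)*(-22 + 9))*(-34) - 4654) = 4*((60 - 12*(-13))*(-34) - 4654) = 4*((60 + 156)*(-34) - 4654) = 4*(216*(-34) - 4654) = 4*(-7344 - 4654) = 4*(-11998) = -47992)
x - c = 5033 - 1*(-47992) = 5033 + 47992 = 53025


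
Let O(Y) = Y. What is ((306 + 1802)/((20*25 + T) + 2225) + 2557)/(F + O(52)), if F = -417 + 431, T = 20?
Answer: 7021073/181170 ≈ 38.754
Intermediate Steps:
F = 14
((306 + 1802)/((20*25 + T) + 2225) + 2557)/(F + O(52)) = ((306 + 1802)/((20*25 + 20) + 2225) + 2557)/(14 + 52) = (2108/((500 + 20) + 2225) + 2557)/66 = (2108/(520 + 2225) + 2557)*(1/66) = (2108/2745 + 2557)*(1/66) = (7021073/2745)*(1/66) = 7021073/181170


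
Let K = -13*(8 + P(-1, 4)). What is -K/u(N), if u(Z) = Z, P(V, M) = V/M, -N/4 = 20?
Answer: -403/320 ≈ -1.2594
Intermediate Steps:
N = -80 (N = -4*20 = -80)
K = -403/4 (K = -13*(8 - 1/4) = -13*(8 - 1*¼) = -13*(8 - ¼) = -13*31/4 = -403/4 ≈ -100.75)
-K/u(N) = -(-403)/(4*(-80)) = -(-403)*(-1)/(4*80) = -1*403/320 = -403/320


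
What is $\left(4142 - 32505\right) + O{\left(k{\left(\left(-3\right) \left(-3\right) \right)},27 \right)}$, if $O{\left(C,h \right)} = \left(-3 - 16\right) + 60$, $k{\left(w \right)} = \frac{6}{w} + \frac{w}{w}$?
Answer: $-28322$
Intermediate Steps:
$k{\left(w \right)} = 1 + \frac{6}{w}$ ($k{\left(w \right)} = \frac{6}{w} + 1 = 1 + \frac{6}{w}$)
$O{\left(C,h \right)} = 41$ ($O{\left(C,h \right)} = -19 + 60 = 41$)
$\left(4142 - 32505\right) + O{\left(k{\left(\left(-3\right) \left(-3\right) \right)},27 \right)} = \left(4142 - 32505\right) + 41 = -28363 + 41 = -28322$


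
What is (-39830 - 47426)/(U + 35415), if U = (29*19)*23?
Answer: -10907/6011 ≈ -1.8145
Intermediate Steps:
U = 12673 (U = 551*23 = 12673)
(-39830 - 47426)/(U + 35415) = (-39830 - 47426)/(12673 + 35415) = -87256/48088 = -87256*1/48088 = -10907/6011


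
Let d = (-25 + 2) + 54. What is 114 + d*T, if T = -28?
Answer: -754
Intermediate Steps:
d = 31 (d = -23 + 54 = 31)
114 + d*T = 114 + 31*(-28) = 114 - 868 = -754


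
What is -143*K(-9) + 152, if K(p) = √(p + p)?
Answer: 152 - 429*I*√2 ≈ 152.0 - 606.7*I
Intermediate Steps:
K(p) = √2*√p (K(p) = √(2*p) = √2*√p)
-143*K(-9) + 152 = -143*√2*√(-9) + 152 = -143*√2*3*I + 152 = -429*I*√2 + 152 = 152 - 429*I*√2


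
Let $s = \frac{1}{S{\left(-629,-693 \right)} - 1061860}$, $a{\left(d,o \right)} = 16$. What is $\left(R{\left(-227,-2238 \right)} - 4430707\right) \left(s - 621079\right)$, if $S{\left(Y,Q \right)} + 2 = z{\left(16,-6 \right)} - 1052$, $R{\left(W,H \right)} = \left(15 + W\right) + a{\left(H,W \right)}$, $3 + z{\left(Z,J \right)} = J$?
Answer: $\frac{2925101175572727954}{1062923} \approx 2.7519 \cdot 10^{12}$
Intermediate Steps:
$z{\left(Z,J \right)} = -3 + J$
$R{\left(W,H \right)} = 31 + W$ ($R{\left(W,H \right)} = \left(15 + W\right) + 16 = 31 + W$)
$S{\left(Y,Q \right)} = -1063$ ($S{\left(Y,Q \right)} = -2 - 1061 = -1063$)
$s = - \frac{1}{1062923}$ ($s = \frac{1}{-1063 - 1061860} = \frac{1}{-1062923} = - \frac{1}{1062923} \approx -9.408 \cdot 10^{-7}$)
$\left(R{\left(-227,-2238 \right)} - 4430707\right) \left(s - 621079\right) = \left(\left(31 - 227\right) - 4430707\right) \left(- \frac{1}{1062923} - 621079\right) = \left(-196 - 4430707\right) \left(- \frac{660159153918}{1062923}\right) = \left(-4430903\right) \left(- \frac{660159153918}{1062923}\right) = \frac{2925101175572727954}{1062923}$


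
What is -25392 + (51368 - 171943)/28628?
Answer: -727042751/28628 ≈ -25396.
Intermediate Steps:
-25392 + (51368 - 171943)/28628 = -25392 - 120575*1/28628 = -25392 - 120575/28628 = -727042751/28628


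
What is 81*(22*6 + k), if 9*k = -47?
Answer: 10269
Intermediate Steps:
k = -47/9 (k = (⅑)*(-47) = -47/9 ≈ -5.2222)
81*(22*6 + k) = 81*(22*6 - 47/9) = 81*(132 - 47/9) = 81*(1141/9) = 10269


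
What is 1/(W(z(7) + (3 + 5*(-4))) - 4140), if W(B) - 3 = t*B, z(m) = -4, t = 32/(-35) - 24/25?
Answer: -25/102441 ≈ -0.00024404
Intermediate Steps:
t = -328/175 (t = 32*(-1/35) - 24*1/25 = -32/35 - 24/25 = -328/175 ≈ -1.8743)
W(B) = 3 - 328*B/175
1/(W(z(7) + (3 + 5*(-4))) - 4140) = 1/((3 - 328*(-4 + (3 + 5*(-4)))/175) - 4140) = 1/((3 - 328*(-4 + (3 - 20))/175) - 4140) = 1/((3 - 328*(-4 - 17)/175) - 4140) = 1/((3 - 328/175*(-21)) - 4140) = 1/((3 + 984/25) - 4140) = 1/(1059/25 - 4140) = 1/(-102441/25) = -25/102441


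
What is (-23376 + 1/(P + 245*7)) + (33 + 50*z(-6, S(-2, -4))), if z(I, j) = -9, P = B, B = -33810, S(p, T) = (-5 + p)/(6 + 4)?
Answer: -763636336/32095 ≈ -23793.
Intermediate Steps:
S(p, T) = -1/2 + p/10 (S(p, T) = (-5 + p)/10 = (-5 + p)*(1/10) = -1/2 + p/10)
P = -33810
(-23376 + 1/(P + 245*7)) + (33 + 50*z(-6, S(-2, -4))) = (-23376 + 1/(-33810 + 245*7)) + (33 + 50*(-9)) = (-23376 + 1/(-33810 + 1715)) + (33 - 450) = (-23376 + 1/(-32095)) - 417 = (-23376 - 1/32095) - 417 = -750252721/32095 - 417 = -763636336/32095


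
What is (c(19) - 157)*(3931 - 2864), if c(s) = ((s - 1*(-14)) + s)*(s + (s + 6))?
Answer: 2273777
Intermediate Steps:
c(s) = (6 + 2*s)*(14 + 2*s) (c(s) = ((s + 14) + s)*(s + (6 + s)) = ((14 + s) + s)*(6 + 2*s) = (14 + 2*s)*(6 + 2*s) = (6 + 2*s)*(14 + 2*s))
(c(19) - 157)*(3931 - 2864) = ((84 + 4*19² + 40*19) - 157)*(3931 - 2864) = ((84 + 4*361 + 760) - 157)*1067 = ((84 + 1444 + 760) - 157)*1067 = (2288 - 157)*1067 = 2131*1067 = 2273777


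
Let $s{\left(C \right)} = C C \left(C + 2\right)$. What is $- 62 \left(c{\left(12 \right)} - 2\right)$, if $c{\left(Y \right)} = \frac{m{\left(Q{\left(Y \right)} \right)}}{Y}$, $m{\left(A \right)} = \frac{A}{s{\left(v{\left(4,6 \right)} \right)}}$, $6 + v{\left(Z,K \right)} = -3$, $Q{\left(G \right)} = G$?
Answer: $\frac{70370}{567} \approx 124.11$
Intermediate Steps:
$v{\left(Z,K \right)} = -9$ ($v{\left(Z,K \right)} = -6 - 3 = -9$)
$s{\left(C \right)} = C^{2} \left(2 + C\right)$
$m{\left(A \right)} = - \frac{A}{567}$ ($m{\left(A \right)} = \frac{A}{\left(-9\right)^{2} \left(2 - 9\right)} = \frac{A}{81 \left(-7\right)} = \frac{A}{-567} = A \left(- \frac{1}{567}\right) = - \frac{A}{567}$)
$c{\left(Y \right)} = - \frac{1}{567}$ ($c{\left(Y \right)} = \frac{\left(- \frac{1}{567}\right) Y}{Y} = - \frac{1}{567}$)
$- 62 \left(c{\left(12 \right)} - 2\right) = - 62 \left(- \frac{1}{567} - 2\right) = \left(-62\right) \left(- \frac{1135}{567}\right) = \frac{70370}{567}$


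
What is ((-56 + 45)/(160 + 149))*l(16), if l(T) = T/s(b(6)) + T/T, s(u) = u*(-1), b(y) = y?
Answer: 55/927 ≈ 0.059331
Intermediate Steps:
s(u) = -u
l(T) = 1 - T/6 (l(T) = T/((-1*6)) + T/T = T/(-6) + 1 = T*(-1/6) + 1 = -T/6 + 1 = 1 - T/6)
((-56 + 45)/(160 + 149))*l(16) = ((-56 + 45)/(160 + 149))*(1 - 1/6*16) = (-11/309)*(1 - 8/3) = -11*1/309*(-5/3) = -11/309*(-5/3) = 55/927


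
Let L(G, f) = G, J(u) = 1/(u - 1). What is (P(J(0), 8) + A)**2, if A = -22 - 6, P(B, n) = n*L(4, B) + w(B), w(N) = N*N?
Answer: 25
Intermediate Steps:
J(u) = 1/(-1 + u)
w(N) = N**2
P(B, n) = B**2 + 4*n (P(B, n) = n*4 + B**2 = 4*n + B**2 = B**2 + 4*n)
A = -28
(P(J(0), 8) + A)**2 = (((1/(-1 + 0))**2 + 4*8) - 28)**2 = (((1/(-1))**2 + 32) - 28)**2 = (((-1)**2 + 32) - 28)**2 = ((1 + 32) - 28)**2 = (33 - 28)**2 = 5**2 = 25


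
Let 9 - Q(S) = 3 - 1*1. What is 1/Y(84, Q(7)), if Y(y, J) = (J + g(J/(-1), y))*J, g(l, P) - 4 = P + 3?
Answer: 1/686 ≈ 0.0014577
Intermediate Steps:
Q(S) = 7 (Q(S) = 9 - (3 - 1*1) = 9 - (3 - 1) = 9 - 1*2 = 9 - 2 = 7)
g(l, P) = 7 + P (g(l, P) = 4 + (P + 3) = 4 + (3 + P) = 7 + P)
Y(y, J) = J*(7 + J + y) (Y(y, J) = (J + (7 + y))*J = (7 + J + y)*J = J*(7 + J + y))
1/Y(84, Q(7)) = 1/(7*(7 + 7 + 84)) = 1/(7*98) = 1/686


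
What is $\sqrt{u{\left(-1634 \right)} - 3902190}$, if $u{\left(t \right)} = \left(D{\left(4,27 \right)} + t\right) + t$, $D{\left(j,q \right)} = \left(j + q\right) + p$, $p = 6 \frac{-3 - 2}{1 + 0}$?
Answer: $i \sqrt{3905457} \approx 1976.2 i$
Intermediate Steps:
$p = -30$ ($p = 6 \left(- \frac{5}{1}\right) = 6 \left(\left(-5\right) 1\right) = 6 \left(-5\right) = -30$)
$D{\left(j,q \right)} = -30 + j + q$ ($D{\left(j,q \right)} = \left(j + q\right) - 30 = -30 + j + q$)
$u{\left(t \right)} = 1 + 2 t$ ($u{\left(t \right)} = \left(\left(-30 + 4 + 27\right) + t\right) + t = \left(1 + t\right) + t = 1 + 2 t$)
$\sqrt{u{\left(-1634 \right)} - 3902190} = \sqrt{\left(1 + 2 \left(-1634\right)\right) - 3902190} = \sqrt{\left(1 - 3268\right) - 3902190} = \sqrt{-3267 - 3902190} = \sqrt{-3905457} = i \sqrt{3905457}$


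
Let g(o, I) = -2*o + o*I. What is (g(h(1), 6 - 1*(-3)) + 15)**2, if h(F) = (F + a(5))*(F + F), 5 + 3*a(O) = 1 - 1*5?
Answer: 169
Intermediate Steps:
a(O) = -3 (a(O) = -5/3 + (1 - 1*5)/3 = -5/3 + (1 - 5)/3 = -5/3 + (1/3)*(-4) = -5/3 - 4/3 = -3)
h(F) = 2*F*(-3 + F) (h(F) = (F - 3)*(F + F) = (-3 + F)*(2*F) = 2*F*(-3 + F))
g(o, I) = -2*o + I*o
(g(h(1), 6 - 1*(-3)) + 15)**2 = ((2*1*(-3 + 1))*(-2 + (6 - 1*(-3))) + 15)**2 = ((2*1*(-2))*(-2 + (6 + 3)) + 15)**2 = (-4*(-2 + 9) + 15)**2 = (-4*7 + 15)**2 = (-28 + 15)**2 = (-13)**2 = 169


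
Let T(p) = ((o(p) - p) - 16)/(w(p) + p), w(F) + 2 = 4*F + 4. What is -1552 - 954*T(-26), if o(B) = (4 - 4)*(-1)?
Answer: -47279/32 ≈ -1477.5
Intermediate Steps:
o(B) = 0 (o(B) = 0*(-1) = 0)
w(F) = 2 + 4*F (w(F) = -2 + (4*F + 4) = -2 + (4 + 4*F) = 2 + 4*F)
T(p) = (-16 - p)/(2 + 5*p) (T(p) = ((0 - p) - 16)/((2 + 4*p) + p) = (-p - 16)/(2 + 5*p) = (-16 - p)/(2 + 5*p))
-1552 - 954*T(-26) = -1552 - 954*(-16 - 1*(-26))/(2 + 5*(-26)) = -1552 - 954*(-16 + 26)/(2 - 130) = -1552 - 954*10/(-128) = -1552 - (-477)*10/64 = -1552 - 954*(-5/64) = -1552 + 2385/32 = -47279/32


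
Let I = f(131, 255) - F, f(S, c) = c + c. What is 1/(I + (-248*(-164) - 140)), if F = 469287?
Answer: -1/428245 ≈ -2.3351e-6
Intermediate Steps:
f(S, c) = 2*c
I = -468777 (I = 2*255 - 1*469287 = 510 - 469287 = -468777)
1/(I + (-248*(-164) - 140)) = 1/(-468777 + (-248*(-164) - 140)) = 1/(-468777 + (40672 - 140)) = 1/(-468777 + 40532) = 1/(-428245) = -1/428245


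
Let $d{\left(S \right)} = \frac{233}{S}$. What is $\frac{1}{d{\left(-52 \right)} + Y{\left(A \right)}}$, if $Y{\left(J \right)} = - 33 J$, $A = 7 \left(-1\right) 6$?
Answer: $\frac{52}{71839} \approx 0.00072384$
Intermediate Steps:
$A = -42$ ($A = \left(-7\right) 6 = -42$)
$\frac{1}{d{\left(-52 \right)} + Y{\left(A \right)}} = \frac{1}{\frac{233}{-52} - -1386} = \frac{1}{233 \left(- \frac{1}{52}\right) + 1386} = \frac{1}{- \frac{233}{52} + 1386} = \frac{1}{\frac{71839}{52}} = \frac{52}{71839}$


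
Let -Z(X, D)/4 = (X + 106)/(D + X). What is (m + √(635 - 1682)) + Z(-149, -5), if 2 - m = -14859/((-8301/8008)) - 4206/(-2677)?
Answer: -8176215584038/570358943 + I*√1047 ≈ -14335.0 + 32.357*I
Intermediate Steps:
m = -106176344932/7407259 (m = 2 - (-14859/((-8301/8008)) - 4206/(-2677)) = 2 - (-14859/((-8301*1/8008)) - 4206*(-1/2677)) = 2 - (-14859/(-8301/8008) + 4206/2677) = 2 - (-14859*(-8008/8301) + 4206/2677) = 2 - (39663624/2767 + 4206/2677) = 2 - 1*106191159450/7407259 = 2 - 106191159450/7407259 = -106176344932/7407259 ≈ -14334.)
Z(X, D) = -4*(106 + X)/(D + X) (Z(X, D) = -4*(X + 106)/(D + X) = -4*(106 + X)/(D + X))
(m + √(635 - 1682)) + Z(-149, -5) = (-106176344932/7407259 + √(635 - 1682)) + 4*(-106 - 1*(-149))/(-5 - 149) = (-106176344932/7407259 + √(-1047)) + 4*(-106 + 149)/(-154) = (-106176344932/7407259 + I*√1047) + 4*(-1/154)*43 = (-106176344932/7407259 + I*√1047) - 86/77 = -8176215584038/570358943 + I*√1047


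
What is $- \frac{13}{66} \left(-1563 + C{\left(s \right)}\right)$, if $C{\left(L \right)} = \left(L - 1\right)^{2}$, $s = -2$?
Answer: $\frac{3367}{11} \approx 306.09$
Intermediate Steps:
$C{\left(L \right)} = \left(-1 + L\right)^{2}$
$- \frac{13}{66} \left(-1563 + C{\left(s \right)}\right) = - \frac{13}{66} \left(-1563 + \left(-1 - 2\right)^{2}\right) = \left(-13\right) \frac{1}{66} \left(-1563 + \left(-3\right)^{2}\right) = - \frac{13 \left(-1563 + 9\right)}{66} = \left(- \frac{13}{66}\right) \left(-1554\right) = \frac{3367}{11}$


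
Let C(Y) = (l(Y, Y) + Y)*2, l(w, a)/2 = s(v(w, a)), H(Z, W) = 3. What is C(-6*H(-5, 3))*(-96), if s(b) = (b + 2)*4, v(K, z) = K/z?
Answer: -1152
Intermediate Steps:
s(b) = 8 + 4*b (s(b) = (2 + b)*4 = 8 + 4*b)
l(w, a) = 16 + 8*w/a (l(w, a) = 2*(8 + 4*(w/a)) = 2*(8 + 4*w/a) = 16 + 8*w/a)
C(Y) = 48 + 2*Y (C(Y) = ((16 + 8*Y/Y) + Y)*2 = ((16 + 8) + Y)*2 = (24 + Y)*2 = 48 + 2*Y)
C(-6*H(-5, 3))*(-96) = (48 + 2*(-6*3))*(-96) = (48 + 2*(-18))*(-96) = (48 - 36)*(-96) = 12*(-96) = -1152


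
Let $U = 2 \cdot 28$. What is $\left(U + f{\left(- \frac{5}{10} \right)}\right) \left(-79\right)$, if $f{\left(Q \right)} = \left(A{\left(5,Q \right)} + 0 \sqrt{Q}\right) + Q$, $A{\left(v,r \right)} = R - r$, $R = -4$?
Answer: $-4108$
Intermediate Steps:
$U = 56$
$A{\left(v,r \right)} = -4 - r$
$f{\left(Q \right)} = -4$ ($f{\left(Q \right)} = \left(\left(-4 - Q\right) + 0 \sqrt{Q}\right) + Q = \left(\left(-4 - Q\right) + 0\right) + Q = \left(-4 - Q\right) + Q = -4$)
$\left(U + f{\left(- \frac{5}{10} \right)}\right) \left(-79\right) = \left(56 - 4\right) \left(-79\right) = 52 \left(-79\right) = -4108$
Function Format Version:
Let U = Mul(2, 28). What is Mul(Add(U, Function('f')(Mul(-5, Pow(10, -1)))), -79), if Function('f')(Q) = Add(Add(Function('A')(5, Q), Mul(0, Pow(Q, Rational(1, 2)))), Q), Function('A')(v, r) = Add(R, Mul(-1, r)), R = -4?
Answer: -4108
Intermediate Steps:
U = 56
Function('A')(v, r) = Add(-4, Mul(-1, r))
Function('f')(Q) = -4 (Function('f')(Q) = Add(Add(Add(-4, Mul(-1, Q)), Mul(0, Pow(Q, Rational(1, 2)))), Q) = Add(Add(Add(-4, Mul(-1, Q)), 0), Q) = Add(Add(-4, Mul(-1, Q)), Q) = -4)
Mul(Add(U, Function('f')(Mul(-5, Pow(10, -1)))), -79) = Mul(Add(56, -4), -79) = Mul(52, -79) = -4108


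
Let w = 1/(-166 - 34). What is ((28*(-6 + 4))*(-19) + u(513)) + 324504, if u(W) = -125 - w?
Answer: 65088601/200 ≈ 3.2544e+5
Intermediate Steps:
w = -1/200 (w = 1/(-200) = -1/200 ≈ -0.0050000)
u(W) = -24999/200 (u(W) = -125 - 1*(-1/200) = -125 + 1/200 = -24999/200)
((28*(-6 + 4))*(-19) + u(513)) + 324504 = ((28*(-6 + 4))*(-19) - 24999/200) + 324504 = ((28*(-2))*(-19) - 24999/200) + 324504 = (-56*(-19) - 24999/200) + 324504 = (1064 - 24999/200) + 324504 = 187801/200 + 324504 = 65088601/200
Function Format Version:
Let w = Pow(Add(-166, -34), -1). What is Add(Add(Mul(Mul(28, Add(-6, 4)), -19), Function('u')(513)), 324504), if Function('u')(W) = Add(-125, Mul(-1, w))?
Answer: Rational(65088601, 200) ≈ 3.2544e+5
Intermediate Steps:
w = Rational(-1, 200) (w = Pow(-200, -1) = Rational(-1, 200) ≈ -0.0050000)
Function('u')(W) = Rational(-24999, 200) (Function('u')(W) = Add(-125, Mul(-1, Rational(-1, 200))) = Add(-125, Rational(1, 200)) = Rational(-24999, 200))
Add(Add(Mul(Mul(28, Add(-6, 4)), -19), Function('u')(513)), 324504) = Add(Add(Mul(Mul(28, Add(-6, 4)), -19), Rational(-24999, 200)), 324504) = Add(Add(Mul(Mul(28, -2), -19), Rational(-24999, 200)), 324504) = Add(Add(Mul(-56, -19), Rational(-24999, 200)), 324504) = Add(Add(1064, Rational(-24999, 200)), 324504) = Add(Rational(187801, 200), 324504) = Rational(65088601, 200)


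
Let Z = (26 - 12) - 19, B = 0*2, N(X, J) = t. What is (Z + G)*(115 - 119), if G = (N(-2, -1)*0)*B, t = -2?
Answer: 20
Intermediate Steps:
N(X, J) = -2
B = 0
Z = -5 (Z = 14 - 19 = -5)
G = 0 (G = -2*0*0 = 0*0 = 0)
(Z + G)*(115 - 119) = (-5 + 0)*(115 - 119) = -5*(-4) = 20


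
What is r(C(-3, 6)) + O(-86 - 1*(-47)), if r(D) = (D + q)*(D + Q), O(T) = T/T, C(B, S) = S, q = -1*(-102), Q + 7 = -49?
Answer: -5399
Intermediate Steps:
Q = -56 (Q = -7 - 49 = -56)
q = 102
O(T) = 1
r(D) = (-56 + D)*(102 + D) (r(D) = (D + 102)*(D - 56) = (102 + D)*(-56 + D) = (-56 + D)*(102 + D))
r(C(-3, 6)) + O(-86 - 1*(-47)) = (-5712 + 6² + 46*6) + 1 = (-5712 + 36 + 276) + 1 = -5400 + 1 = -5399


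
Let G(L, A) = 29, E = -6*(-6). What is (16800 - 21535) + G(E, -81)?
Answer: -4706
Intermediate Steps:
E = 36
(16800 - 21535) + G(E, -81) = (16800 - 21535) + 29 = -4735 + 29 = -4706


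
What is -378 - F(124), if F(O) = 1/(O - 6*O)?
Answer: -234359/620 ≈ -378.00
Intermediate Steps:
F(O) = -1/(5*O) (F(O) = 1/(-5*O) = -1/(5*O))
-378 - F(124) = -378 - (-1)/(5*124) = -378 - 1*(-1/620) = -378 + 1/620 = -234359/620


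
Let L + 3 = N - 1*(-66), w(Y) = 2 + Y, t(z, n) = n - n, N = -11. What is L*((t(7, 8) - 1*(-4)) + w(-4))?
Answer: 104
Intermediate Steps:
t(z, n) = 0
L = 52 (L = -3 + (-11 - 1*(-66)) = -3 + (-11 + 66) = -3 + 55 = 52)
L*((t(7, 8) - 1*(-4)) + w(-4)) = 52*((0 - 1*(-4)) + (2 - 4)) = 52*((0 + 4) - 2) = 52*(4 - 2) = 52*2 = 104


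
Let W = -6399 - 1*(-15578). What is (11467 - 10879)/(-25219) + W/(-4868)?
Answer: -234347585/122766092 ≈ -1.9089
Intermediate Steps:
W = 9179 (W = -6399 + 15578 = 9179)
(11467 - 10879)/(-25219) + W/(-4868) = (11467 - 10879)/(-25219) + 9179/(-4868) = 588*(-1/25219) + 9179*(-1/4868) = -588/25219 - 9179/4868 = -234347585/122766092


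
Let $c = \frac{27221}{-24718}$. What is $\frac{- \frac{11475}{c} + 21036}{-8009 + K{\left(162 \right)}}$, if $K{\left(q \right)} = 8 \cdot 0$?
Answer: $- \frac{856260006}{218012989} \approx -3.9276$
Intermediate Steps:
$c = - \frac{27221}{24718}$ ($c = 27221 \left(- \frac{1}{24718}\right) = - \frac{27221}{24718} \approx -1.1013$)
$K{\left(q \right)} = 0$
$\frac{- \frac{11475}{c} + 21036}{-8009 + K{\left(162 \right)}} = \frac{- \frac{11475}{- \frac{27221}{24718}} + 21036}{-8009 + 0} = \frac{\left(-11475\right) \left(- \frac{24718}{27221}\right) + 21036}{-8009} = \left(\frac{283639050}{27221} + 21036\right) \left(- \frac{1}{8009}\right) = \frac{856260006}{27221} \left(- \frac{1}{8009}\right) = - \frac{856260006}{218012989}$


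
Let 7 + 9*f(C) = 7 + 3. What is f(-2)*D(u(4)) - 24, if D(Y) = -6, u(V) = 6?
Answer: -26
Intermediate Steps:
f(C) = 1/3 (f(C) = -7/9 + (7 + 3)/9 = -7/9 + (1/9)*10 = -7/9 + 10/9 = 1/3)
f(-2)*D(u(4)) - 24 = (1/3)*(-6) - 24 = -2 - 24 = -26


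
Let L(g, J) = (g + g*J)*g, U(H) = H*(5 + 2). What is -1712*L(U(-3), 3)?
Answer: -3019968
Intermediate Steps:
U(H) = 7*H (U(H) = H*7 = 7*H)
L(g, J) = g*(g + J*g) (L(g, J) = (g + J*g)*g = g*(g + J*g))
-1712*L(U(-3), 3) = -1712*(7*(-3))**2*(1 + 3) = -1712*(-21)**2*4 = -754992*4 = -1712*1764 = -3019968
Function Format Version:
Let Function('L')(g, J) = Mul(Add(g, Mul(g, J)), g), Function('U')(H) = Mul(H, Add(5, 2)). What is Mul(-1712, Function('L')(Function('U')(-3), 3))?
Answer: -3019968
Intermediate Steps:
Function('U')(H) = Mul(7, H) (Function('U')(H) = Mul(H, 7) = Mul(7, H))
Function('L')(g, J) = Mul(g, Add(g, Mul(J, g))) (Function('L')(g, J) = Mul(Add(g, Mul(J, g)), g) = Mul(g, Add(g, Mul(J, g))))
Mul(-1712, Function('L')(Function('U')(-3), 3)) = Mul(-1712, Mul(Pow(Mul(7, -3), 2), Add(1, 3))) = Mul(-1712, Mul(Pow(-21, 2), 4)) = Mul(-1712, Mul(441, 4)) = Mul(-1712, 1764) = -3019968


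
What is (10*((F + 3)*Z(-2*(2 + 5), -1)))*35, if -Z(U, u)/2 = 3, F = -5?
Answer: 4200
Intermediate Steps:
Z(U, u) = -6 (Z(U, u) = -2*3 = -6)
(10*((F + 3)*Z(-2*(2 + 5), -1)))*35 = (10*((-5 + 3)*(-6)))*35 = (10*(-2*(-6)))*35 = (10*12)*35 = 120*35 = 4200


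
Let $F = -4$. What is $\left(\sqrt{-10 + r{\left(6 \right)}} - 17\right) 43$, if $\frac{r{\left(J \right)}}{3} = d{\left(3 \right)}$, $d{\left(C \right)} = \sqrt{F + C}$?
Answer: $-731 + 43 \sqrt{-10 + 3 i} \approx -710.82 + 137.47 i$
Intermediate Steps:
$d{\left(C \right)} = \sqrt{-4 + C}$
$r{\left(J \right)} = 3 i$ ($r{\left(J \right)} = 3 \sqrt{-4 + 3} = 3 \sqrt{-1} = 3 i$)
$\left(\sqrt{-10 + r{\left(6 \right)}} - 17\right) 43 = \left(\sqrt{-10 + 3 i} - 17\right) 43 = \left(-17 + \sqrt{-10 + 3 i}\right) 43 = -731 + 43 \sqrt{-10 + 3 i}$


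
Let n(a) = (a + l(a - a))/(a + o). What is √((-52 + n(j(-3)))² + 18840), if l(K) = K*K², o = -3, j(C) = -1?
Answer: √344289/4 ≈ 146.69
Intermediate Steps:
l(K) = K³
n(a) = a/(-3 + a) (n(a) = (a + (a - a)³)/(a - 3) = (a + 0³)/(-3 + a) = (a + 0)/(-3 + a) = a/(-3 + a))
√((-52 + n(j(-3)))² + 18840) = √((-52 - 1/(-3 - 1))² + 18840) = √((-52 - 1/(-4))² + 18840) = √((-52 - 1*(-¼))² + 18840) = √((-52 + ¼)² + 18840) = √((-207/4)² + 18840) = √(42849/16 + 18840) = √(344289/16) = √344289/4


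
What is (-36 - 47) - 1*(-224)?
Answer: 141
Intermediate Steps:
(-36 - 47) - 1*(-224) = -83 + 224 = 141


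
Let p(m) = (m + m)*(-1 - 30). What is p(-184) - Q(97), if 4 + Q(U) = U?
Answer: 11315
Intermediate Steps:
p(m) = -62*m (p(m) = (2*m)*(-31) = -62*m)
Q(U) = -4 + U
p(-184) - Q(97) = -62*(-184) - (-4 + 97) = 11408 - 1*93 = 11408 - 93 = 11315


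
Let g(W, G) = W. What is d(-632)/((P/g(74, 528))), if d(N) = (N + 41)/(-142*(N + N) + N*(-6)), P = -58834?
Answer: 21867/5391547760 ≈ 4.0558e-6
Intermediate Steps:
d(N) = -(41 + N)/(290*N) (d(N) = (41 + N)/(-284*N - 6*N) = (41 + N)/((-290*N)) = (41 + N)*(-1/(290*N)) = -(41 + N)/(290*N))
d(-632)/((P/g(74, 528))) = ((1/290)*(-41 - 1*(-632))/(-632))/((-58834/74)) = ((1/290)*(-1/632)*(-41 + 632))/((-58834*1/74)) = ((1/290)*(-1/632)*591)/(-29417/37) = -591/183280*(-37/29417) = 21867/5391547760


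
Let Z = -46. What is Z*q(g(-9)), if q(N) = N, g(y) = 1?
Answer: -46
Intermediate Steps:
Z*q(g(-9)) = -46*1 = -46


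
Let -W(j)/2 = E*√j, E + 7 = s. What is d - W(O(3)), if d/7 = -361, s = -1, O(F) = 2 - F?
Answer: -2527 - 16*I ≈ -2527.0 - 16.0*I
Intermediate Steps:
E = -8 (E = -7 - 1 = -8)
d = -2527 (d = 7*(-361) = -2527)
W(j) = 16*√j (W(j) = -(-16)*√j = 16*√j)
d - W(O(3)) = -2527 - 16*√(2 - 1*3) = -2527 - 16*√(2 - 3) = -2527 - 16*√(-1) = -2527 - 16*I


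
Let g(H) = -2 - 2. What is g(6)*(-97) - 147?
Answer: 241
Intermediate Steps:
g(H) = -4
g(6)*(-97) - 147 = -4*(-97) - 147 = 388 - 147 = 241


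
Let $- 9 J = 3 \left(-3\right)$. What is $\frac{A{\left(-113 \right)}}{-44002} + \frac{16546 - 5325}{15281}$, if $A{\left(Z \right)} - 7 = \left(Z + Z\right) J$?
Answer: $\frac{71013283}{96056366} \approx 0.73929$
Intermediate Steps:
$J = 1$ ($J = - \frac{3 \left(-3\right)}{9} = \left(- \frac{1}{9}\right) \left(-9\right) = 1$)
$A{\left(Z \right)} = 7 + 2 Z$ ($A{\left(Z \right)} = 7 + \left(Z + Z\right) 1 = 7 + 2 Z 1 = 7 + 2 Z$)
$\frac{A{\left(-113 \right)}}{-44002} + \frac{16546 - 5325}{15281} = \frac{7 + 2 \left(-113\right)}{-44002} + \frac{16546 - 5325}{15281} = \left(7 - 226\right) \left(- \frac{1}{44002}\right) + 11221 \cdot \frac{1}{15281} = \left(-219\right) \left(- \frac{1}{44002}\right) + \frac{1603}{2183} = \frac{219}{44002} + \frac{1603}{2183} = \frac{71013283}{96056366}$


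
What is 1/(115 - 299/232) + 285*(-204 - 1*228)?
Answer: -3248028488/26381 ≈ -1.2312e+5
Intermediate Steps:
1/(115 - 299/232) + 285*(-204 - 1*228) = 1/(115 - 299*1/232) + 285*(-204 - 228) = 1/(115 - 299/232) + 285*(-432) = 1/(26381/232) - 123120 = 232/26381 - 123120 = -3248028488/26381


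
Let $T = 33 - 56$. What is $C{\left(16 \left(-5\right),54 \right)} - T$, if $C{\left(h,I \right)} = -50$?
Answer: $-27$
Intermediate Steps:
$T = -23$ ($T = 33 - 56 = -23$)
$C{\left(16 \left(-5\right),54 \right)} - T = -50 - -23 = -50 + 23 = -27$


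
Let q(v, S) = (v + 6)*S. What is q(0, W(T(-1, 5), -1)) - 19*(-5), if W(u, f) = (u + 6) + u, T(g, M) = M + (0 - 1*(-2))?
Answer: 215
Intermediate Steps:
T(g, M) = 2 + M (T(g, M) = M + (0 + 2) = M + 2 = 2 + M)
W(u, f) = 6 + 2*u (W(u, f) = (6 + u) + u = 6 + 2*u)
q(v, S) = S*(6 + v) (q(v, S) = (6 + v)*S = S*(6 + v))
q(0, W(T(-1, 5), -1)) - 19*(-5) = (6 + 2*(2 + 5))*(6 + 0) - 19*(-5) = (6 + 2*7)*6 + 95 = (6 + 14)*6 + 95 = 20*6 + 95 = 120 + 95 = 215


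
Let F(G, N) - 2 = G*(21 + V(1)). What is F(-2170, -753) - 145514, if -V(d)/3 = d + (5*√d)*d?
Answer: -152022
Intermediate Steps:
V(d) = -15*d^(3/2) - 3*d (V(d) = -3*(d + (5*√d)*d) = -3*(d + 5*d^(3/2)) = -15*d^(3/2) - 3*d)
F(G, N) = 2 + 3*G (F(G, N) = 2 + G*(21 + (-15*1^(3/2) - 3*1)) = 2 + G*(21 + (-15*1 - 3)) = 2 + G*(21 + (-15 - 3)) = 2 + G*(21 - 18) = 2 + G*3 = 2 + 3*G)
F(-2170, -753) - 145514 = (2 + 3*(-2170)) - 145514 = (2 - 6510) - 145514 = -6508 - 145514 = -152022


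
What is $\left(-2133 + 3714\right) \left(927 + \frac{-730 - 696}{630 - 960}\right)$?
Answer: $\frac{80983036}{55} \approx 1.4724 \cdot 10^{6}$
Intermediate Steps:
$\left(-2133 + 3714\right) \left(927 + \frac{-730 - 696}{630 - 960}\right) = 1581 \left(927 - \frac{1426}{-330}\right) = 1581 \left(927 - - \frac{713}{165}\right) = 1581 \left(927 + \frac{713}{165}\right) = 1581 \cdot \frac{153668}{165} = \frac{80983036}{55}$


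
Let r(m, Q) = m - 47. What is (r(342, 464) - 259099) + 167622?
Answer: -91182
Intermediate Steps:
r(m, Q) = -47 + m
(r(342, 464) - 259099) + 167622 = ((-47 + 342) - 259099) + 167622 = (295 - 259099) + 167622 = -258804 + 167622 = -91182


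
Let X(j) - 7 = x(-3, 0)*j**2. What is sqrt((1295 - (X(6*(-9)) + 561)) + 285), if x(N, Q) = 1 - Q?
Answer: 4*I*sqrt(119) ≈ 43.635*I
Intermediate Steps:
X(j) = 7 + j**2 (X(j) = 7 + (1 - 1*0)*j**2 = 7 + (1 + 0)*j**2 = 7 + 1*j**2 = 7 + j**2)
sqrt((1295 - (X(6*(-9)) + 561)) + 285) = sqrt((1295 - ((7 + (6*(-9))**2) + 561)) + 285) = sqrt((1295 - ((7 + (-54)**2) + 561)) + 285) = sqrt((1295 - ((7 + 2916) + 561)) + 285) = sqrt((1295 - (2923 + 561)) + 285) = sqrt((1295 - 1*3484) + 285) = sqrt((1295 - 3484) + 285) = sqrt(-2189 + 285) = sqrt(-1904) = 4*I*sqrt(119)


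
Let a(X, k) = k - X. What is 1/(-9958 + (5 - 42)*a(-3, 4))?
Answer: -1/10217 ≈ -9.7876e-5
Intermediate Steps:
1/(-9958 + (5 - 42)*a(-3, 4)) = 1/(-9958 + (5 - 42)*(4 - 1*(-3))) = 1/(-9958 - 37*(4 + 3)) = 1/(-9958 - 37*7) = 1/(-9958 - 259) = 1/(-10217) = -1/10217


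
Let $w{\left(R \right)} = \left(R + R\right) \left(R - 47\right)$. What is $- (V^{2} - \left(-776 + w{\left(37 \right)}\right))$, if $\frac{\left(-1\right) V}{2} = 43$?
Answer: $-8912$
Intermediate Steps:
$V = -86$ ($V = \left(-2\right) 43 = -86$)
$w{\left(R \right)} = 2 R \left(-47 + R\right)$
$- (V^{2} - \left(-776 + w{\left(37 \right)}\right)) = - (\left(-86\right)^{2} + \left(8 \cdot 97 - 2 \cdot 37 \left(-47 + 37\right)\right)) = - (7396 + \left(776 - 2 \cdot 37 \left(-10\right)\right)) = - (7396 + \left(776 - -740\right)) = - (7396 + \left(776 + 740\right)) = - (7396 + 1516) = \left(-1\right) 8912 = -8912$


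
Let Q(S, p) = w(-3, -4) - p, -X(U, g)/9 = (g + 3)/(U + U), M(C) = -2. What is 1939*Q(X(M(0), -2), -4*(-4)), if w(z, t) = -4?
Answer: -38780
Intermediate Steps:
X(U, g) = -9*(3 + g)/(2*U) (X(U, g) = -9*(g + 3)/(U + U) = -9*(3 + g)/(2*U))
Q(S, p) = -4 - p
1939*Q(X(M(0), -2), -4*(-4)) = 1939*(-4 - (-4)*(-4)) = 1939*(-4 - 1*16) = 1939*(-4 - 16) = 1939*(-20) = -38780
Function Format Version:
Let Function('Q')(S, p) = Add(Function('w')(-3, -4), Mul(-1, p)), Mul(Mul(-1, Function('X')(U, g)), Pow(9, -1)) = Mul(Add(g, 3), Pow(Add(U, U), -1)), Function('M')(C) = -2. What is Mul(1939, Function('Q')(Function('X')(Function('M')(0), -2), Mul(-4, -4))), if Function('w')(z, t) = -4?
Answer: -38780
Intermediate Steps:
Function('X')(U, g) = Mul(Rational(-9, 2), Pow(U, -1), Add(3, g)) (Function('X')(U, g) = Mul(-9, Mul(Add(g, 3), Pow(Add(U, U), -1))) = Mul(-9, Mul(Add(3, g), Pow(Mul(2, U), -1))) = Mul(-9, Mul(Add(3, g), Mul(Rational(1, 2), Pow(U, -1)))) = Mul(-9, Mul(Rational(1, 2), Pow(U, -1), Add(3, g))) = Mul(Rational(-9, 2), Pow(U, -1), Add(3, g)))
Function('Q')(S, p) = Add(-4, Mul(-1, p))
Mul(1939, Function('Q')(Function('X')(Function('M')(0), -2), Mul(-4, -4))) = Mul(1939, Add(-4, Mul(-1, Mul(-4, -4)))) = Mul(1939, Add(-4, Mul(-1, 16))) = Mul(1939, Add(-4, -16)) = Mul(1939, -20) = -38780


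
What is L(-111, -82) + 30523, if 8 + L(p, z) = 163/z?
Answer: 2502067/82 ≈ 30513.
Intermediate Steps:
L(p, z) = -8 + 163/z
L(-111, -82) + 30523 = (-8 + 163/(-82)) + 30523 = (-8 + 163*(-1/82)) + 30523 = (-8 - 163/82) + 30523 = -819/82 + 30523 = 2502067/82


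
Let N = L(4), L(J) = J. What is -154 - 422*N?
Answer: -1842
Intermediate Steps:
N = 4
-154 - 422*N = -154 - 422*4 = -154 - 1688 = -1842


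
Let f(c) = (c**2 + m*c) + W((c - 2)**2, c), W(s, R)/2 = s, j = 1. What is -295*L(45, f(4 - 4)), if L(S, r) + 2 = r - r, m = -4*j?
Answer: 590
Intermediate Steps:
m = -4 (m = -4*1 = -4)
W(s, R) = 2*s
f(c) = c**2 - 4*c + 2*(-2 + c)**2 (f(c) = (c**2 - 4*c) + 2*(c - 2)**2 = (c**2 - 4*c) + 2*(-2 + c)**2 = c**2 - 4*c + 2*(-2 + c)**2)
L(S, r) = -2 (L(S, r) = -2 + (r - r) = -2 + 0 = -2)
-295*L(45, f(4 - 4)) = -295*(-2) = 590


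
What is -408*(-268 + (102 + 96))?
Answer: 28560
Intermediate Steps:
-408*(-268 + (102 + 96)) = -408*(-268 + 198) = -408*(-70) = 28560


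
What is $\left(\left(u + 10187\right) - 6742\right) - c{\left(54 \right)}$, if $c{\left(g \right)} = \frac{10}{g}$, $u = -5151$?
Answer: $- \frac{46067}{27} \approx -1706.2$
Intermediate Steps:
$\left(\left(u + 10187\right) - 6742\right) - c{\left(54 \right)} = \left(\left(-5151 + 10187\right) - 6742\right) - \frac{10}{54} = \left(5036 - 6742\right) - 10 \cdot \frac{1}{54} = -1706 - \frac{5}{27} = - \frac{46067}{27}$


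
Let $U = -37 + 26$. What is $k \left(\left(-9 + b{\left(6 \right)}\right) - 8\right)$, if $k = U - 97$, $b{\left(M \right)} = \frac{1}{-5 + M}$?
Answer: $1728$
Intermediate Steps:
$U = -11$
$k = -108$ ($k = -11 - 97 = -108$)
$k \left(\left(-9 + b{\left(6 \right)}\right) - 8\right) = - 108 \left(\left(-9 + \frac{1}{-5 + 6}\right) - 8\right) = - 108 \left(\left(-9 + 1^{-1}\right) - 8\right) = - 108 \left(\left(-9 + 1\right) - 8\right) = - 108 \left(-8 - 8\right) = \left(-108\right) \left(-16\right) = 1728$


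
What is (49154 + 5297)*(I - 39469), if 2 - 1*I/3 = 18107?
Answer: -5106632584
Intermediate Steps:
I = -54315 (I = 6 - 3*18107 = 6 - 54321 = -54315)
(49154 + 5297)*(I - 39469) = (49154 + 5297)*(-54315 - 39469) = 54451*(-93784) = -5106632584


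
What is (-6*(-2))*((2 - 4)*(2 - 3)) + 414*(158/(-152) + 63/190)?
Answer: -51123/190 ≈ -269.07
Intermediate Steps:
(-6*(-2))*((2 - 4)*(2 - 3)) + 414*(158/(-152) + 63/190) = 12*(-2*(-1)) + 414*(158*(-1/152) + 63*(1/190)) = 12*2 + 414*(-79/76 + 63/190) = 24 + 414*(-269/380) = 24 - 55683/190 = -51123/190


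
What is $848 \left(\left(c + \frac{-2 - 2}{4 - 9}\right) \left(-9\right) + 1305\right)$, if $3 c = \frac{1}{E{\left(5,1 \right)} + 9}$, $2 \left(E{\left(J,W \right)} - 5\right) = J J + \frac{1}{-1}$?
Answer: $\frac{71528376}{65} \approx 1.1004 \cdot 10^{6}$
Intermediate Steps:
$E{\left(J,W \right)} = \frac{9}{2} + \frac{J^{2}}{2}$ ($E{\left(J,W \right)} = 5 + \frac{J J + \frac{1}{-1}}{2} = 5 + \frac{J^{2} - 1}{2} = 5 + \frac{-1 + J^{2}}{2} = 5 + \left(- \frac{1}{2} + \frac{J^{2}}{2}\right) = \frac{9}{2} + \frac{J^{2}}{2}$)
$c = \frac{1}{78}$ ($c = \frac{1}{3 \left(\left(\frac{9}{2} + \frac{5^{2}}{2}\right) + 9\right)} = \frac{1}{3 \left(\left(\frac{9}{2} + \frac{1}{2} \cdot 25\right) + 9\right)} = \frac{1}{3 \left(\left(\frac{9}{2} + \frac{25}{2}\right) + 9\right)} = \frac{1}{3 \left(17 + 9\right)} = \frac{1}{3 \cdot 26} = \frac{1}{3} \cdot \frac{1}{26} = \frac{1}{78} \approx 0.012821$)
$848 \left(\left(c + \frac{-2 - 2}{4 - 9}\right) \left(-9\right) + 1305\right) = 848 \left(\left(\frac{1}{78} + \frac{-2 - 2}{4 - 9}\right) \left(-9\right) + 1305\right) = 848 \left(\left(\frac{1}{78} - \frac{4}{-5}\right) \left(-9\right) + 1305\right) = 848 \left(\left(\frac{1}{78} - - \frac{4}{5}\right) \left(-9\right) + 1305\right) = 848 \left(\left(\frac{1}{78} + \frac{4}{5}\right) \left(-9\right) + 1305\right) = 848 \left(\frac{317}{390} \left(-9\right) + 1305\right) = 848 \left(- \frac{951}{130} + 1305\right) = 848 \cdot \frac{168699}{130} = \frac{71528376}{65}$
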